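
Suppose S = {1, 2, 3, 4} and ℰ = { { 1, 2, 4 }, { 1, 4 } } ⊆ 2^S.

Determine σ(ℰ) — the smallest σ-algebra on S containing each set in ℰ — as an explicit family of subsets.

|σ(ℰ)| = 8.  σ(ℰ) = { {}, { 2 }, { 3 }, { 1, 4 }, { 2, 3 }, { 1, 2, 4 }, { 1, 3, 4 }, S }

Trace:
Begin from { {}, { 1, 4 }, { 1, 2, 4 }, S } (that is, ℰ plus ∅ and S).
Round 1 (2 new):
  { 3 }  = S∖{ 1, 2, 4 }
  { 2, 3 }  = S∖{ 1, 4 }
Round 2 (1 new):
  { 1, 3, 4 }  = { 3 } ∪ { 1, 4 }
Round 3: +1 →
  { 2 }  = S∖{ 1, 3, 4 }
Round 4: already closed under ᶜ and ∪.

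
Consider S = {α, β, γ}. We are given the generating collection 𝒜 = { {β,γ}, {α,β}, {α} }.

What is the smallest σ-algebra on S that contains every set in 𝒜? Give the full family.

|σ(𝒜)| = 8.  σ(𝒜) = { {}, {α}, {β}, {γ}, {α,β}, {α,γ}, {β,γ}, S }

Working:
Begin from { {}, {α}, {α,β}, {β,γ}, S } (that is, 𝒜 plus ∅ and S).
Pass 1 adds 1:
  {γ}  = S∖{α,β}
  (now 6)
Pass 2 adds 1:
  {α,γ}  = {γ} ∪ {α}
  (now 7)
Pass 3: +1 →
  {β}  = S∖{α,γ}
  (now 8)
Pass 4 adds nothing — fixpoint reached.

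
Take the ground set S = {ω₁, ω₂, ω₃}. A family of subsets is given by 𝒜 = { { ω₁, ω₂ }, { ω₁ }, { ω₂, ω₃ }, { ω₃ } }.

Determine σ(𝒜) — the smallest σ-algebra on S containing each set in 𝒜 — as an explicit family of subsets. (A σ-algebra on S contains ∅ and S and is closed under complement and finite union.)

Begin from { ∅, { ω₁ }, { ω₃ }, { ω₁, ω₂ }, { ω₂, ω₃ }, S } (that is, 𝒜 plus ∅ and S).
Pass 1 adds 1:
  { ω₁, ω₃ }  = { ω₃ } ∪ { ω₁ }
  (now 7)
Pass 2: 1 new —
  { ω₂ }  = complement { ω₁, ω₃ }
  (now 8)
Pass 3: closed — nothing new.

Hence σ(𝒜) has 8 members: { ∅, { ω₁ }, { ω₂ }, { ω₃ }, { ω₁, ω₂ }, { ω₁, ω₃ }, { ω₂, ω₃ }, S }.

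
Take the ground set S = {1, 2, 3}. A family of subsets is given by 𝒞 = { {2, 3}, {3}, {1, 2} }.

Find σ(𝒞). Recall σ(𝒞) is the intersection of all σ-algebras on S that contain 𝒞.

Begin from { {}, {3}, {1, 2}, {2, 3}, S } (that is, 𝒞 plus ∅ and S).
Iteration 1. New:
  {1}  = ᶜ of {2, 3}
  — 6 sets.
Iteration 2. New:
  {1, 3}  = {3} ∪ {1}
  — 7 sets.
Iteration 3 adds 1:
  {2}  = ᶜ of {1, 3}
  — 8 sets.
Iteration 4: no new sets; the family is a σ-algebra.

Hence σ(𝒞) has 8 members: { {}, {1}, {2}, {3}, {1, 2}, {1, 3}, {2, 3}, S }.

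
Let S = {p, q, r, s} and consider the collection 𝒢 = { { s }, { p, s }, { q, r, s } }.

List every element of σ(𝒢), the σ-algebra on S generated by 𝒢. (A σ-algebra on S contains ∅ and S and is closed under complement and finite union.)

Begin from { {}, { s }, { p, s }, { q, r, s }, S } (that is, 𝒢 plus ∅ and S).
Step 1 adds 3:
  { p }  = S∖{ q, r, s }
  { q, r }  = S∖{ p, s }
  { p, q, r }  = S∖{ s }
  (now 8)
Step 2: stable.

|σ(𝒢)| = 8.  σ(𝒢) = { {}, { p }, { s }, { p, s }, { q, r }, { p, q, r }, { q, r, s }, S }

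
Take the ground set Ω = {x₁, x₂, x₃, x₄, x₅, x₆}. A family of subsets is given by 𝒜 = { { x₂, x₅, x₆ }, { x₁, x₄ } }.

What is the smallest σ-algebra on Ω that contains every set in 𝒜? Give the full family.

σ(𝒜) (8 sets): { {}, { x₃ }, { x₁, x₄ }, { x₁, x₃, x₄ }, { x₂, x₅, x₆ }, { x₂, x₃, x₅, x₆ }, { x₁, x₂, x₄, x₅, x₆ }, Ω }

Check:
Seed the family with 𝒜 together with ∅ and Ω: { {}, { x₁, x₄ }, { x₂, x₅, x₆ }, Ω }.
Step 1: +3 →
  { x₁, x₃, x₄ }  = Ω∖{ x₂, x₅, x₆ }
  { x₂, x₃, x₅, x₆ }  = Ω∖{ x₁, x₄ }
  { x₁, x₂, x₄, x₅, x₆ }  = { x₂, x₅, x₆ } ∪ { x₁, x₄ }
  |family| = 7
Step 2. New:
  { x₃ }  = Ω∖{ x₁, x₂, x₄, x₅, x₆ }
  |family| = 8
Step 3: closed — nothing new.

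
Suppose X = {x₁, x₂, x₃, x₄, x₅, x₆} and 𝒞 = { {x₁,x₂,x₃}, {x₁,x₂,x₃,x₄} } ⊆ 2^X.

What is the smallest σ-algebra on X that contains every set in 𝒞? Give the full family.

Initial family (4 sets): { {}, {x₁,x₂,x₃}, {x₁,x₂,x₃,x₄}, X }.
Iteration 1. New:
  {x₅,x₆}  = ᶜ of {x₁,x₂,x₃,x₄}
  {x₄,x₅,x₆}  = ᶜ of {x₁,x₂,x₃}
  |family| = 6
Iteration 2: 1 new —
  {x₁,x₂,x₃,x₅,x₆}  = {x₁,x₂,x₃} ∪ {x₅,x₆}
  |family| = 7
Iteration 3: 1 new —
  {x₄}  = ᶜ of {x₁,x₂,x₃,x₅,x₆}
  |family| = 8
Iteration 4: no new sets; the family is a σ-algebra.

Therefore σ(𝒞) = { {}, {x₄}, {x₅,x₆}, {x₁,x₂,x₃}, {x₄,x₅,x₆}, {x₁,x₂,x₃,x₄}, {x₁,x₂,x₃,x₅,x₆}, X } (|σ(𝒞)| = 8).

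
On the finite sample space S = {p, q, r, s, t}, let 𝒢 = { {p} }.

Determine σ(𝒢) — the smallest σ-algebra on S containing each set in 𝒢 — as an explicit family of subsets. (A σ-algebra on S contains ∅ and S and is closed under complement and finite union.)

|σ(𝒢)| = 4.  σ(𝒢) = { ∅, {p}, {q, r, s, t}, S }

Derivation:
Seed the family with 𝒢 together with ∅ and S: { ∅, {p}, S }.
Step 1 adds 1:
  {q, r, s, t}  = S∖{p}
  — 4 sets.
Step 2: no new sets; the family is a σ-algebra.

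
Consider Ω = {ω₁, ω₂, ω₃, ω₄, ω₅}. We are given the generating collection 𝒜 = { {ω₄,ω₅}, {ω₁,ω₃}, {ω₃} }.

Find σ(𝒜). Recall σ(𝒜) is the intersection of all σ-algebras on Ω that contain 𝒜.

Initial family (5 sets): { {}, {ω₃}, {ω₁,ω₃}, {ω₄,ω₅}, Ω }.
Round 1: 5 new —
  {ω₁,ω₂,ω₃}  = Ω∖{ω₄,ω₅}
  {ω₂,ω₄,ω₅}  = Ω∖{ω₁,ω₃}
  {ω₃,ω₄,ω₅}  = {ω₄,ω₅} ∪ {ω₃}
  {ω₁,ω₂,ω₄,ω₅}  = Ω∖{ω₃}
  {ω₁,ω₃,ω₄,ω₅}  = {ω₄,ω₅} ∪ {ω₁,ω₃}
  |family| = 10
Round 2: +3 →
  {ω₂}  = Ω∖{ω₁,ω₃,ω₄,ω₅}
  {ω₁,ω₂}  = Ω∖{ω₃,ω₄,ω₅}
  {ω₂,ω₃,ω₄,ω₅}  = {ω₃,ω₄,ω₅} ∪ {ω₂,ω₄,ω₅}
  |family| = 13
Round 3 (2 new):
  {ω₁}  = Ω∖{ω₂,ω₃,ω₄,ω₅}
  {ω₂,ω₃}  = {ω₃} ∪ {ω₂}
  |family| = 15
Round 4: 1 new —
  {ω₁,ω₄,ω₅}  = Ω∖{ω₂,ω₃}
  |family| = 16
Round 5: closed — nothing new.

Hence σ(𝒜) has 16 members: { {}, {ω₁}, {ω₂}, {ω₃}, {ω₁,ω₂}, {ω₁,ω₃}, {ω₂,ω₃}, {ω₄,ω₅}, {ω₁,ω₂,ω₃}, {ω₁,ω₄,ω₅}, {ω₂,ω₄,ω₅}, {ω₃,ω₄,ω₅}, {ω₁,ω₂,ω₄,ω₅}, {ω₁,ω₃,ω₄,ω₅}, {ω₂,ω₃,ω₄,ω₅}, Ω }.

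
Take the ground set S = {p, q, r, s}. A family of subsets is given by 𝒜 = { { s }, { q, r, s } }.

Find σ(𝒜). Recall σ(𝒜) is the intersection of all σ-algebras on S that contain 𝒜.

|σ(𝒜)| = 8.  σ(𝒜) = { ∅, { p }, { s }, { p, s }, { q, r }, { p, q, r }, { q, r, s }, S }

Check:
Take S₀ = 𝒜 ∪ {∅, S} = { ∅, { s }, { q, r, s }, S }.
Pass 1 (2 new):
  { p }  = S∖{ q, r, s }
  { p, q, r }  = S∖{ s }
  [6 total]
Pass 2. New:
  { p, s }  = { s } ∪ { p }
  [7 total]
Pass 3 (1 new):
  { q, r }  = S∖{ p, s }
  [8 total]
Pass 4: no new sets; the family is a σ-algebra.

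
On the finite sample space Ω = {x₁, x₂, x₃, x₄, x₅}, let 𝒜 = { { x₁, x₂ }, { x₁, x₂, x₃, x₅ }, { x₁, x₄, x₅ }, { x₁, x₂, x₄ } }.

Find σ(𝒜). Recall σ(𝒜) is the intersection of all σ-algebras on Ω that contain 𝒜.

Begin from { {  }, { x₁, x₂ }, { x₁, x₂, x₄ }, { x₁, x₄, x₅ }, { x₁, x₂, x₃, x₅ }, Ω } (that is, 𝒜 plus ∅ and Ω).
Pass 1 (5 new):
  { x₄ }  = ᶜ of { x₁, x₂, x₃, x₅ }
  { x₂, x₃ }  = ᶜ of { x₁, x₄, x₅ }
  { x₃, x₅ }  = ᶜ of { x₁, x₂, x₄ }
  { x₃, x₄, x₅ }  = ᶜ of { x₁, x₂ }
  { x₁, x₂, x₄, x₅ }  = { x₁, x₄, x₅ } ∪ { x₁, x₂ }
  — 11 sets.
Pass 2: +7 →
  { x₃ }  = ᶜ of { x₁, x₂, x₄, x₅ }
  { x₁, x₂, x₃ }  = { x₁, x₂ } ∪ { x₂, x₃ }
  { x₂, x₃, x₄ }  = { x₂, x₃ } ∪ { x₄ }
  { x₂, x₃, x₅ }  = { x₂, x₃ } ∪ { x₃, x₅ }
  { x₁, x₂, x₃, x₄ }  = { x₁, x₂, x₄ } ∪ { x₂, x₃ }
  { x₁, x₃, x₄, x₅ }  = { x₁, x₄, x₅ } ∪ { x₃, x₄, x₅ }
  { x₂, x₃, x₄, x₅ }  = { x₃, x₄, x₅ } ∪ { x₂, x₃ }
  — 18 sets.
Pass 3: +7 →
  { x₁ }  = ᶜ of { x₂, x₃, x₄, x₅ }
  { x₂ }  = ᶜ of { x₁, x₃, x₄, x₅ }
  { x₅ }  = ᶜ of { x₁, x₂, x₃, x₄ }
  { x₁, x₄ }  = ᶜ of { x₂, x₃, x₅ }
  { x₁, x₅ }  = ᶜ of { x₂, x₃, x₄ }
  { x₃, x₄ }  = { x₃ } ∪ { x₄ }
  { x₄, x₅ }  = ᶜ of { x₁, x₂, x₃ }
  — 25 sets.
Pass 4 adds 7:
  { x₁, x₃ }  = { x₃ } ∪ { x₁ }
  { x₂, x₄ }  = { x₂ } ∪ { x₄ }
  { x₂, x₅ }  = { x₂ } ∪ { x₅ }
  { x₁, x₂, x₅ }  = ᶜ of { x₃, x₄ }
  { x₁, x₃, x₄ }  = { x₃, x₄ } ∪ { x₁, x₄ }
  { x₁, x₃, x₅ }  = { x₃ } ∪ { x₁, x₅ }
  { x₂, x₄, x₅ }  = { x₂ } ∪ { x₄, x₅ }
  — 32 sets.
Pass 5: already closed under ᶜ and ∪.

σ(𝒜) = { {  }, { x₁ }, { x₂ }, { x₃ }, { x₄ }, { x₅ }, { x₁, x₂ }, { x₁, x₃ }, { x₁, x₄ }, { x₁, x₅ }, { x₂, x₃ }, { x₂, x₄ }, { x₂, x₅ }, { x₃, x₄ }, { x₃, x₅ }, { x₄, x₅ }, { x₁, x₂, x₃ }, { x₁, x₂, x₄ }, { x₁, x₂, x₅ }, { x₁, x₃, x₄ }, { x₁, x₃, x₅ }, { x₁, x₄, x₅ }, { x₂, x₃, x₄ }, { x₂, x₃, x₅ }, { x₂, x₄, x₅ }, { x₃, x₄, x₅ }, { x₁, x₂, x₃, x₄ }, { x₁, x₂, x₃, x₅ }, { x₁, x₂, x₄, x₅ }, { x₁, x₃, x₄, x₅ }, { x₂, x₃, x₄, x₅ }, Ω }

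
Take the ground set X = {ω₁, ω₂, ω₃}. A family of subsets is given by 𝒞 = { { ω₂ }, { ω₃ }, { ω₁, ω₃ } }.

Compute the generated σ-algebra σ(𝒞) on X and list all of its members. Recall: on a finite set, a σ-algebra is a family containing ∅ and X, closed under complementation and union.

|σ(𝒞)| = 8.  σ(𝒞) = { {}, { ω₁ }, { ω₂ }, { ω₃ }, { ω₁, ω₂ }, { ω₁, ω₃ }, { ω₂, ω₃ }, X }

Check:
Seed the family with 𝒞 together with ∅ and X: { {}, { ω₂ }, { ω₃ }, { ω₁, ω₃ }, X }.
Step 1: +2 →
  { ω₁, ω₂ }  = complement { ω₃ }
  { ω₂, ω₃ }  = { ω₃ } ∪ { ω₂ }
  |family| = 7
Step 2 adds 1:
  { ω₁ }  = complement { ω₂, ω₃ }
  |family| = 8
Step 3: no new sets; the family is a σ-algebra.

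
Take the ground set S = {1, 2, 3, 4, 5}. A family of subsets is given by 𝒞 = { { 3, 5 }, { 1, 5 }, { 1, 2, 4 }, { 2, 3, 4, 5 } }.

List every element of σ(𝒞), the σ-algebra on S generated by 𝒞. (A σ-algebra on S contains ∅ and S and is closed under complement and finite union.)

Start: 𝒞 ∪ {∅, S} = { ∅, { 1, 5 }, { 3, 5 }, { 1, 2, 4 }, { 2, 3, 4, 5 }, S }.
Iteration 1 (4 new):
  { 1 }  = S∖{ 2, 3, 4, 5 }
  { 1, 3, 5 }  = { 1, 5 } ∪ { 3, 5 }
  { 2, 3, 4 }  = S∖{ 1, 5 }
  { 1, 2, 4, 5 }  = { 1, 5 } ∪ { 1, 2, 4 }
  [10 total]
Iteration 2. New:
  { 3 }  = S∖{ 1, 2, 4, 5 }
  { 2, 4 }  = S∖{ 1, 3, 5 }
  { 1, 2, 3, 4 }  = { 1, 2, 4 } ∪ { 2, 3, 4 }
  [13 total]
Iteration 3. New:
  { 5 }  = S∖{ 1, 2, 3, 4 }
  { 1, 3 }  = { 3 } ∪ { 1 }
  [15 total]
Iteration 4: +1 →
  { 2, 4, 5 }  = S∖{ 1, 3 }
  [16 total]
Iteration 5 adds nothing — fixpoint reached.

|σ(𝒞)| = 16.  σ(𝒞) = { ∅, { 1 }, { 3 }, { 5 }, { 1, 3 }, { 1, 5 }, { 2, 4 }, { 3, 5 }, { 1, 2, 4 }, { 1, 3, 5 }, { 2, 3, 4 }, { 2, 4, 5 }, { 1, 2, 3, 4 }, { 1, 2, 4, 5 }, { 2, 3, 4, 5 }, S }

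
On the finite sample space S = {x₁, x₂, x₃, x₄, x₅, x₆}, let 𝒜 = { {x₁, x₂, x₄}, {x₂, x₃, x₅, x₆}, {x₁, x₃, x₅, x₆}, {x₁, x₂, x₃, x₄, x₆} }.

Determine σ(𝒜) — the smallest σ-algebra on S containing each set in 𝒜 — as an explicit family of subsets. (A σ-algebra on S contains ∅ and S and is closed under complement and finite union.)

Answer: σ(𝒜) = { {}, {x₁}, {x₂}, {x₄}, {x₅}, {x₁, x₂}, {x₁, x₄}, {x₁, x₅}, {x₂, x₄}, {x₂, x₅}, {x₃, x₆}, {x₄, x₅}, {x₁, x₂, x₄}, {x₁, x₂, x₅}, {x₁, x₃, x₆}, {x₁, x₄, x₅}, {x₂, x₃, x₆}, {x₂, x₄, x₅}, {x₃, x₄, x₆}, {x₃, x₅, x₆}, {x₁, x₂, x₃, x₆}, {x₁, x₂, x₄, x₅}, {x₁, x₃, x₄, x₆}, {x₁, x₃, x₅, x₆}, {x₂, x₃, x₄, x₆}, {x₂, x₃, x₅, x₆}, {x₃, x₄, x₅, x₆}, {x₁, x₂, x₃, x₄, x₆}, {x₁, x₂, x₃, x₅, x₆}, {x₁, x₃, x₄, x₅, x₆}, {x₂, x₃, x₄, x₅, x₆}, S }

Trace:
Take S₀ = 𝒜 ∪ {∅, S} = { {}, {x₁, x₂, x₄}, {x₁, x₃, x₅, x₆}, {x₂, x₃, x₅, x₆}, {x₁, x₂, x₃, x₄, x₆}, S }.
Iteration 1. New:
  {x₅}  = S∖{x₁, x₂, x₃, x₄, x₆}
  {x₁, x₄}  = S∖{x₂, x₃, x₅, x₆}
  {x₂, x₄}  = S∖{x₁, x₃, x₅, x₆}
  {x₃, x₅, x₆}  = S∖{x₁, x₂, x₄}
  {x₁, x₂, x₃, x₅, x₆}  = {x₁, x₃, x₅, x₆} ∪ {x₂, x₃, x₅, x₆}
  (now 11)
Iteration 2: 6 new —
  {x₄}  = S∖{x₁, x₂, x₃, x₅, x₆}
  {x₁, x₄, x₅}  = {x₅} ∪ {x₁, x₄}
  {x₂, x₄, x₅}  = {x₅} ∪ {x₂, x₄}
  {x₁, x₂, x₄, x₅}  = {x₁, x₂, x₄} ∪ {x₅}
  {x₁, x₃, x₄, x₅, x₆}  = {x₁, x₃, x₅, x₆} ∪ {x₁, x₄}
  {x₂, x₃, x₄, x₅, x₆}  = {x₃, x₅, x₆} ∪ {x₂, x₄}
  (now 17)
Iteration 3: 7 new —
  {x₁}  = S∖{x₂, x₃, x₄, x₅, x₆}
  {x₂}  = S∖{x₁, x₃, x₄, x₅, x₆}
  {x₃, x₆}  = S∖{x₁, x₂, x₄, x₅}
  {x₄, x₅}  = {x₄} ∪ {x₅}
  {x₁, x₃, x₆}  = S∖{x₂, x₄, x₅}
  {x₂, x₃, x₆}  = S∖{x₁, x₄, x₅}
  {x₃, x₄, x₅, x₆}  = {x₃, x₅, x₆} ∪ {x₄}
  (now 24)
Iteration 4: +7 →
  {x₁, x₂}  = S∖{x₃, x₄, x₅, x₆}
  {x₁, x₅}  = {x₁} ∪ {x₅}
  {x₂, x₅}  = {x₂} ∪ {x₅}
  {x₃, x₄, x₆}  = {x₃, x₆} ∪ {x₄}
  {x₁, x₂, x₃, x₆}  = S∖{x₄, x₅}
  {x₁, x₃, x₄, x₆}  = {x₁, x₃, x₆} ∪ {x₁, x₄}
  {x₂, x₃, x₄, x₆}  = {x₂, x₃, x₆} ∪ {x₄}
  (now 31)
Iteration 5: +1 →
  {x₁, x₂, x₅}  = S∖{x₃, x₄, x₆}
  (now 32)
Iteration 6: stable.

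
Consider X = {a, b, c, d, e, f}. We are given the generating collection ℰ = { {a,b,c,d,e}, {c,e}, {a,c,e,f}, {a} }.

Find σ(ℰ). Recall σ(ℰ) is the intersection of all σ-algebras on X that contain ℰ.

Initial family (6 sets): { ∅, {a}, {c,e}, {a,c,e,f}, {a,b,c,d,e}, X }.
Pass 1: 5 new —
  {f}  = {a,b,c,d,e}ᶜ
  {b,d}  = {a,c,e,f}ᶜ
  {a,c,e}  = {c,e} ∪ {a}
  {a,b,d,f}  = {c,e}ᶜ
  {b,c,d,e,f}  = {a}ᶜ
Pass 2: +5 →
  {a,f}  = {f} ∪ {a}
  {a,b,d}  = {b,d} ∪ {a}
  {b,d,f}  = {a,c,e}ᶜ
  {c,e,f}  = {f} ∪ {c,e}
  {b,c,d,e}  = {c,e} ∪ {b,d}
Pass 3: no new sets; the family is a σ-algebra.

σ(ℰ) = { ∅, {a}, {f}, {a,f}, {b,d}, {c,e}, {a,b,d}, {a,c,e}, {b,d,f}, {c,e,f}, {a,b,d,f}, {a,c,e,f}, {b,c,d,e}, {a,b,c,d,e}, {b,c,d,e,f}, X }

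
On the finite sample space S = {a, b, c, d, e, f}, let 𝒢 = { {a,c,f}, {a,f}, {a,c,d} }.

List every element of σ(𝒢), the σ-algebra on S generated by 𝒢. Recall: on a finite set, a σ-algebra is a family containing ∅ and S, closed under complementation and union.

Begin from { {}, {a,f}, {a,c,d}, {a,c,f}, S } (that is, 𝒢 plus ∅ and S).
Round 1: 4 new —
  {b,d,e}  = ᶜ of {a,c,f}
  {b,e,f}  = ᶜ of {a,c,d}
  {a,c,d,f}  = {a,c,d} ∪ {a,c,f}
  {b,c,d,e}  = ᶜ of {a,f}
  [9 total]
Round 2. New:
  {b,e}  = ᶜ of {a,c,d,f}
  {a,b,e,f}  = {a,f} ∪ {b,e,f}
  {b,d,e,f}  = {b,e,f} ∪ {b,d,e}
  {a,b,c,d,e}  = {b,c,d,e} ∪ {a,c,d}
  {a,b,c,e,f}  = {a,c,f} ∪ {b,e,f}
  {a,b,d,e,f}  = {a,f} ∪ {b,d,e}
  {b,c,d,e,f}  = {b,e,f} ∪ {b,c,d,e}
  [16 total]
Round 3: +6 →
  {a}  = ᶜ of {b,c,d,e,f}
  {c}  = ᶜ of {a,b,d,e,f}
  {d}  = ᶜ of {a,b,c,e,f}
  {f}  = ᶜ of {a,b,c,d,e}
  {a,c}  = ᶜ of {b,d,e,f}
  {c,d}  = ᶜ of {a,b,e,f}
  [22 total]
Round 4 (10 new):
  {a,d}  = {a} ∪ {d}
  {c,f}  = {f} ∪ {c}
  {d,f}  = {f} ∪ {d}
  {a,b,e}  = {b,e} ∪ {a}
  {a,d,f}  = {a,f} ∪ {d}
  {b,c,e}  = {b,e} ∪ {c}
  {c,d,f}  = {c,d} ∪ {f}
  {a,b,c,e}  = {b,e} ∪ {a,c}
  {a,b,d,e}  = {a} ∪ {b,d,e}
  {b,c,e,f}  = {b,e,f} ∪ {c}
  [32 total]
After Round 5 the family is unchanged; done.

σ(𝒢) = { {}, {a}, {c}, {d}, {f}, {a,c}, {a,d}, {a,f}, {b,e}, {c,d}, {c,f}, {d,f}, {a,b,e}, {a,c,d}, {a,c,f}, {a,d,f}, {b,c,e}, {b,d,e}, {b,e,f}, {c,d,f}, {a,b,c,e}, {a,b,d,e}, {a,b,e,f}, {a,c,d,f}, {b,c,d,e}, {b,c,e,f}, {b,d,e,f}, {a,b,c,d,e}, {a,b,c,e,f}, {a,b,d,e,f}, {b,c,d,e,f}, S }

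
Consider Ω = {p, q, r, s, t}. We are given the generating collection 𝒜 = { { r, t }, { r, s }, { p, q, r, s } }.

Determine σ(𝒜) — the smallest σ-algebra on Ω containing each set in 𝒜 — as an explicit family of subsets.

Begin from { ∅, { r, s }, { r, t }, { p, q, r, s }, Ω } (that is, 𝒜 plus ∅ and Ω).
Step 1: +4 →
  { t }  = Ω∖{ p, q, r, s }
  { p, q, s }  = Ω∖{ r, t }
  { p, q, t }  = Ω∖{ r, s }
  { r, s, t }  = { r, s } ∪ { r, t }
  [9 total]
Step 2: +3 →
  { p, q }  = Ω∖{ r, s, t }
  { p, q, r, t }  = { p, q, t } ∪ { r, t }
  { p, q, s, t }  = { p, q, s } ∪ { t }
  [12 total]
Step 3 (2 new):
  { r }  = Ω∖{ p, q, s, t }
  { s }  = Ω∖{ p, q, r, t }
  [14 total]
Step 4: +2 →
  { s, t }  = { s } ∪ { t }
  { p, q, r }  = { r } ∪ { p, q }
  [16 total]
After Step 5 the family is unchanged; done.

σ(𝒜) = { ∅, { r }, { s }, { t }, { p, q }, { r, s }, { r, t }, { s, t }, { p, q, r }, { p, q, s }, { p, q, t }, { r, s, t }, { p, q, r, s }, { p, q, r, t }, { p, q, s, t }, Ω }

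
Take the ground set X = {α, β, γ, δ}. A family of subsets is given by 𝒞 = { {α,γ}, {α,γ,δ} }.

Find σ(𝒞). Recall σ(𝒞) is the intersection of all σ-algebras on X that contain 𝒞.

σ(𝒞) = { {}, {β}, {δ}, {α,γ}, {β,δ}, {α,β,γ}, {α,γ,δ}, X }

Working:
Take S₀ = 𝒞 ∪ {∅, X} = { {}, {α,γ}, {α,γ,δ}, X }.
Iteration 1 (2 new):
  {β}  = ᶜ of {α,γ,δ}
  {β,δ}  = ᶜ of {α,γ}
  [6 total]
Iteration 2 adds 1:
  {α,β,γ}  = {α,γ} ∪ {β}
  [7 total]
Iteration 3 (1 new):
  {δ}  = ᶜ of {α,β,γ}
  [8 total]
Iteration 4: closed — nothing new.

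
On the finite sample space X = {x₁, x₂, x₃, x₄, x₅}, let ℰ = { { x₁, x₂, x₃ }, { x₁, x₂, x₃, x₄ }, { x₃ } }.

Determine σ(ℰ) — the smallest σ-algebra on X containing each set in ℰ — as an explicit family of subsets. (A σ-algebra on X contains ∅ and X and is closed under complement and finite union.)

σ(ℰ) = { {  }, { x₃ }, { x₄ }, { x₅ }, { x₁, x₂ }, { x₃, x₄ }, { x₃, x₅ }, { x₄, x₅ }, { x₁, x₂, x₃ }, { x₁, x₂, x₄ }, { x₁, x₂, x₅ }, { x₃, x₄, x₅ }, { x₁, x₂, x₃, x₄ }, { x₁, x₂, x₃, x₅ }, { x₁, x₂, x₄, x₅ }, X }

Trace:
Begin from { {  }, { x₃ }, { x₁, x₂, x₃ }, { x₁, x₂, x₃, x₄ }, X } (that is, ℰ plus ∅ and X).
Step 1 adds 3:
  { x₅ }  = ᶜ of { x₁, x₂, x₃, x₄ }
  { x₄, x₅ }  = ᶜ of { x₁, x₂, x₃ }
  { x₁, x₂, x₄, x₅ }  = ᶜ of { x₃ }
  [8 total]
Step 2: 3 new —
  { x₃, x₅ }  = { x₃ } ∪ { x₅ }
  { x₃, x₄, x₅ }  = { x₄, x₅ } ∪ { x₃ }
  { x₁, x₂, x₃, x₅ }  = { x₁, x₂, x₃ } ∪ { x₅ }
  [11 total]
Step 3: +3 →
  { x₄ }  = ᶜ of { x₁, x₂, x₃, x₅ }
  { x₁, x₂ }  = ᶜ of { x₃, x₄, x₅ }
  { x₁, x₂, x₄ }  = ᶜ of { x₃, x₅ }
  [14 total]
Step 4: 2 new —
  { x₃, x₄ }  = { x₃ } ∪ { x₄ }
  { x₁, x₂, x₅ }  = { x₁, x₂ } ∪ { x₅ }
  [16 total]
Step 5: closed — nothing new.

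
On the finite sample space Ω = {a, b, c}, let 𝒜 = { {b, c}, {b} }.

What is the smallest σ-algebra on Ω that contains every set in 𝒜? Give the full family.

Begin from { {}, {b}, {b, c}, Ω } (that is, 𝒜 plus ∅ and Ω).
Pass 1 (2 new):
  {a}  = Ω∖{b, c}
  {a, c}  = Ω∖{b}
Pass 2 (1 new):
  {a, b}  = {b} ∪ {a}
Pass 3 adds 1:
  {c}  = Ω∖{a, b}
After Pass 4 the family is unchanged; done.

Hence σ(𝒜) has 8 members: { {}, {a}, {b}, {c}, {a, b}, {a, c}, {b, c}, Ω }.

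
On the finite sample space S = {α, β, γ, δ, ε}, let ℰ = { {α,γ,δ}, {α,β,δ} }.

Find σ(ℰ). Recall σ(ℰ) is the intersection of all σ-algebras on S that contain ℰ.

|σ(ℰ)| = 16.  σ(ℰ) = { {}, {β}, {γ}, {ε}, {α,δ}, {β,γ}, {β,ε}, {γ,ε}, {α,β,δ}, {α,γ,δ}, {α,δ,ε}, {β,γ,ε}, {α,β,γ,δ}, {α,β,δ,ε}, {α,γ,δ,ε}, S }

Check:
Start: ℰ ∪ {∅, S} = { {}, {α,β,δ}, {α,γ,δ}, S }.
Step 1. New:
  {β,ε}  = {α,γ,δ}ᶜ
  {γ,ε}  = {α,β,δ}ᶜ
  {α,β,γ,δ}  = {α,β,δ} ∪ {α,γ,δ}
  [7 total]
Step 2: +4 →
  {ε}  = {α,β,γ,δ}ᶜ
  {β,γ,ε}  = {β,ε} ∪ {γ,ε}
  {α,β,δ,ε}  = {β,ε} ∪ {α,β,δ}
  {α,γ,δ,ε}  = {α,γ,δ} ∪ {γ,ε}
  [11 total]
Step 3. New:
  {β}  = {α,γ,δ,ε}ᶜ
  {γ}  = {α,β,δ,ε}ᶜ
  {α,δ}  = {β,γ,ε}ᶜ
  [14 total]
Step 4 (2 new):
  {β,γ}  = {γ} ∪ {β}
  {α,δ,ε}  = {α,δ} ∪ {ε}
  [16 total]
Step 5: already closed under ᶜ and ∪.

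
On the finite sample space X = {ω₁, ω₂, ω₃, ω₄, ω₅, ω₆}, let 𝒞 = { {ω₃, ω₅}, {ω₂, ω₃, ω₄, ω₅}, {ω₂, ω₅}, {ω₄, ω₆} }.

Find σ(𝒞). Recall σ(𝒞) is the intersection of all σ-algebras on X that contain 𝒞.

Seed the family with 𝒞 together with ∅ and X: { ∅, {ω₂, ω₅}, {ω₃, ω₅}, {ω₄, ω₆}, {ω₂, ω₃, ω₄, ω₅}, X }.
Round 1 adds 8:
  {ω₁, ω₆}  = ᶜ of {ω₂, ω₃, ω₄, ω₅}
  {ω₂, ω₃, ω₅}  = {ω₂, ω₅} ∪ {ω₃, ω₅}
  {ω₁, ω₂, ω₃, ω₅}  = ᶜ of {ω₄, ω₆}
  {ω₁, ω₂, ω₄, ω₆}  = ᶜ of {ω₃, ω₅}
  {ω₁, ω₃, ω₄, ω₆}  = ᶜ of {ω₂, ω₅}
  {ω₂, ω₄, ω₅, ω₆}  = {ω₂, ω₅} ∪ {ω₄, ω₆}
  {ω₃, ω₄, ω₅, ω₆}  = {ω₃, ω₅} ∪ {ω₄, ω₆}
  {ω₂, ω₃, ω₄, ω₅, ω₆}  = {ω₂, ω₃, ω₄, ω₅} ∪ {ω₄, ω₆}
  (now 14)
Round 2: +11 →
  {ω₁}  = ᶜ of {ω₂, ω₃, ω₄, ω₅, ω₆}
  {ω₁, ω₂}  = ᶜ of {ω₃, ω₄, ω₅, ω₆}
  {ω₁, ω₃}  = ᶜ of {ω₂, ω₄, ω₅, ω₆}
  {ω₁, ω₄, ω₆}  = ᶜ of {ω₂, ω₃, ω₅}
  {ω₁, ω₂, ω₅, ω₆}  = {ω₂, ω₅} ∪ {ω₁, ω₆}
  {ω₁, ω₃, ω₅, ω₆}  = {ω₁, ω₆} ∪ {ω₃, ω₅}
  {ω₁, ω₂, ω₃, ω₄, ω₅}  = {ω₂, ω₃, ω₄, ω₅} ∪ {ω₁, ω₂, ω₃, ω₅}
  {ω₁, ω₂, ω₃, ω₄, ω₆}  = {ω₁, ω₂, ω₄, ω₆} ∪ {ω₁, ω₃, ω₄, ω₆}
  {ω₁, ω₂, ω₃, ω₅, ω₆}  = {ω₁, ω₆} ∪ {ω₂, ω₃, ω₅}
  {ω₁, ω₂, ω₄, ω₅, ω₆}  = {ω₂, ω₅} ∪ {ω₁, ω₂, ω₄, ω₆}
  {ω₁, ω₃, ω₄, ω₅, ω₆}  = {ω₃, ω₄, ω₅, ω₆} ∪ {ω₁, ω₆}
  (now 25)
Round 3 (12 new):
  {ω₂}  = ᶜ of {ω₁, ω₃, ω₄, ω₅, ω₆}
  {ω₃}  = ᶜ of {ω₁, ω₂, ω₄, ω₅, ω₆}
  {ω₄}  = ᶜ of {ω₁, ω₂, ω₃, ω₅, ω₆}
  {ω₅}  = ᶜ of {ω₁, ω₂, ω₃, ω₄, ω₆}
  {ω₆}  = ᶜ of {ω₁, ω₂, ω₃, ω₄, ω₅}
  {ω₂, ω₄}  = ᶜ of {ω₁, ω₃, ω₅, ω₆}
  {ω₃, ω₄}  = ᶜ of {ω₁, ω₂, ω₅, ω₆}
  {ω₁, ω₂, ω₃}  = {ω₁, ω₃} ∪ {ω₁, ω₂}
  {ω₁, ω₂, ω₅}  = {ω₂, ω₅} ∪ {ω₁, ω₂}
  {ω₁, ω₂, ω₆}  = {ω₁, ω₆} ∪ {ω₁, ω₂}
  {ω₁, ω₃, ω₅}  = {ω₁, ω₃} ∪ {ω₃, ω₅}
  {ω₁, ω₃, ω₆}  = {ω₁, ω₆} ∪ {ω₁, ω₃}
  (now 37)
Round 4: 24 new —
  {ω₁, ω₄}  = {ω₁} ∪ {ω₄}
  {ω₁, ω₅}  = {ω₁} ∪ {ω₅}
  {ω₂, ω₃}  = {ω₂} ∪ {ω₃}
  {ω₂, ω₆}  = {ω₂} ∪ {ω₆}
  {ω₃, ω₆}  = {ω₆} ∪ {ω₃}
  {ω₄, ω₅}  = {ω₅} ∪ {ω₄}
  {ω₅, ω₆}  = {ω₆} ∪ {ω₅}
  {ω₁, ω₂, ω₄}  = {ω₁, ω₂} ∪ {ω₄}
  {ω₁, ω₃, ω₄}  = {ω₃, ω₄} ∪ {ω₁}
  {ω₁, ω₅, ω₆}  = {ω₁, ω₆} ∪ {ω₅}
  {ω₂, ω₃, ω₄}  = {ω₃, ω₄} ∪ {ω₂}
  {ω₂, ω₄, ω₅}  = ᶜ of {ω₁, ω₃, ω₆}
  {ω₂, ω₄, ω₆}  = ᶜ of {ω₁, ω₃, ω₅}
  {ω₂, ω₅, ω₆}  = {ω₂, ω₅} ∪ {ω₆}
  {ω₃, ω₄, ω₅}  = ᶜ of {ω₁, ω₂, ω₆}
  {ω₃, ω₄, ω₆}  = ᶜ of {ω₁, ω₂, ω₅}
  {ω₃, ω₅, ω₆}  = {ω₆} ∪ {ω₃, ω₅}
  {ω₄, ω₅, ω₆}  = ᶜ of {ω₁, ω₂, ω₃}
  {ω₁, ω₂, ω₃, ω₄}  = {ω₃, ω₄} ∪ {ω₁, ω₂, ω₃}
  {ω₁, ω₂, ω₃, ω₆}  = {ω₁, ω₂, ω₃} ∪ {ω₁, ω₃, ω₆}
  {ω₁, ω₂, ω₄, ω₅}  = {ω₁, ω₂, ω₅} ∪ {ω₄}
  {ω₁, ω₃, ω₄, ω₅}  = {ω₃, ω₄} ∪ {ω₁, ω₃, ω₅}
  {ω₁, ω₄, ω₅, ω₆}  = {ω₁, ω₄, ω₆} ∪ {ω₅}
  {ω₂, ω₃, ω₅, ω₆}  = {ω₆} ∪ {ω₂, ω₃, ω₅}
  (now 61)
Round 5 (3 new):
  {ω₁, ω₄, ω₅}  = {ω₄, ω₅} ∪ {ω₁, ω₄}
  {ω₂, ω₃, ω₆}  = {ω₂} ∪ {ω₃, ω₆}
  {ω₂, ω₃, ω₄, ω₆}  = ᶜ of {ω₁, ω₅}
  (now 64)
Round 6: no new sets; the family is a σ-algebra.

Therefore σ(𝒞) = { ∅, {ω₁}, {ω₂}, {ω₃}, {ω₄}, {ω₅}, {ω₆}, {ω₁, ω₂}, {ω₁, ω₃}, {ω₁, ω₄}, {ω₁, ω₅}, {ω₁, ω₆}, {ω₂, ω₃}, {ω₂, ω₄}, {ω₂, ω₅}, {ω₂, ω₆}, {ω₃, ω₄}, {ω₃, ω₅}, {ω₃, ω₆}, {ω₄, ω₅}, {ω₄, ω₆}, {ω₅, ω₆}, {ω₁, ω₂, ω₃}, {ω₁, ω₂, ω₄}, {ω₁, ω₂, ω₅}, {ω₁, ω₂, ω₆}, {ω₁, ω₃, ω₄}, {ω₁, ω₃, ω₅}, {ω₁, ω₃, ω₆}, {ω₁, ω₄, ω₅}, {ω₁, ω₄, ω₆}, {ω₁, ω₅, ω₆}, {ω₂, ω₃, ω₄}, {ω₂, ω₃, ω₅}, {ω₂, ω₃, ω₆}, {ω₂, ω₄, ω₅}, {ω₂, ω₄, ω₆}, {ω₂, ω₅, ω₆}, {ω₃, ω₄, ω₅}, {ω₃, ω₄, ω₆}, {ω₃, ω₅, ω₆}, {ω₄, ω₅, ω₆}, {ω₁, ω₂, ω₃, ω₄}, {ω₁, ω₂, ω₃, ω₅}, {ω₁, ω₂, ω₃, ω₆}, {ω₁, ω₂, ω₄, ω₅}, {ω₁, ω₂, ω₄, ω₆}, {ω₁, ω₂, ω₅, ω₆}, {ω₁, ω₃, ω₄, ω₅}, {ω₁, ω₃, ω₄, ω₆}, {ω₁, ω₃, ω₅, ω₆}, {ω₁, ω₄, ω₅, ω₆}, {ω₂, ω₃, ω₄, ω₅}, {ω₂, ω₃, ω₄, ω₆}, {ω₂, ω₃, ω₅, ω₆}, {ω₂, ω₄, ω₅, ω₆}, {ω₃, ω₄, ω₅, ω₆}, {ω₁, ω₂, ω₃, ω₄, ω₅}, {ω₁, ω₂, ω₃, ω₄, ω₆}, {ω₁, ω₂, ω₃, ω₅, ω₆}, {ω₁, ω₂, ω₄, ω₅, ω₆}, {ω₁, ω₃, ω₄, ω₅, ω₆}, {ω₂, ω₃, ω₄, ω₅, ω₆}, X } (|σ(𝒞)| = 64).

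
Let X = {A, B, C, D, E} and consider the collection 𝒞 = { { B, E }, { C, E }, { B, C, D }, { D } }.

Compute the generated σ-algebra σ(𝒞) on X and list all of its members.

Initial family (6 sets): { {}, { D }, { B, E }, { C, E }, { B, C, D }, X }.
Step 1. New:
  { A, E }  = complement { B, C, D }
  { A, B, D }  = complement { C, E }
  { A, C, D }  = complement { B, E }
  { B, C, E }  = { B, E } ∪ { C, E }
  { B, D, E }  = { B, E } ∪ { D }
  { C, D, E }  = { D } ∪ { C, E }
  { A, B, C, E }  = complement { D }
  { B, C, D, E }  = { B, E } ∪ { B, C, D }
  — 14 sets.
Step 2 (10 new):
  { A }  = complement { B, C, D, E }
  { A, B }  = complement { C, D, E }
  { A, C }  = complement { B, D, E }
  { A, D }  = complement { B, C, E }
  { A, B, E }  = { B, E } ∪ { A, E }
  { A, C, E }  = { A, E } ∪ { C, E }
  { A, D, E }  = { A, E } ∪ { D }
  { A, B, C, D }  = { B, C, D } ∪ { A, B, D }
  { A, B, D, E }  = { B, E } ∪ { A, B, D }
  { A, C, D, E }  = { C, D, E } ∪ { A, C, D }
  — 24 sets.
Step 3 adds 7:
  { B }  = complement { A, C, D, E }
  { C }  = complement { A, B, D, E }
  { E }  = complement { A, B, C, D }
  { B, C }  = complement { A, D, E }
  { B, D }  = complement { A, C, E }
  { C, D }  = complement { A, B, E }
  { A, B, C }  = { A, C } ∪ { A, B }
  — 31 sets.
Step 4. New:
  { D, E }  = complement { A, B, C }
  — 32 sets.
Step 5: already closed under ᶜ and ∪.

Hence σ(𝒞) has 32 members: { {}, { A }, { B }, { C }, { D }, { E }, { A, B }, { A, C }, { A, D }, { A, E }, { B, C }, { B, D }, { B, E }, { C, D }, { C, E }, { D, E }, { A, B, C }, { A, B, D }, { A, B, E }, { A, C, D }, { A, C, E }, { A, D, E }, { B, C, D }, { B, C, E }, { B, D, E }, { C, D, E }, { A, B, C, D }, { A, B, C, E }, { A, B, D, E }, { A, C, D, E }, { B, C, D, E }, X }.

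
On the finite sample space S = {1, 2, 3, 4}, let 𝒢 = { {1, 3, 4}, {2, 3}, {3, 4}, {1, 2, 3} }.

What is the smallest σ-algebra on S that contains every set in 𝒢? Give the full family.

|σ(𝒢)| = 16.  σ(𝒢) = { ∅, {1}, {2}, {3}, {4}, {1, 2}, {1, 3}, {1, 4}, {2, 3}, {2, 4}, {3, 4}, {1, 2, 3}, {1, 2, 4}, {1, 3, 4}, {2, 3, 4}, S }

Derivation:
Initial family (6 sets): { ∅, {2, 3}, {3, 4}, {1, 2, 3}, {1, 3, 4}, S }.
Pass 1: +5 →
  {2}  = S∖{1, 3, 4}
  {4}  = S∖{1, 2, 3}
  {1, 2}  = S∖{3, 4}
  {1, 4}  = S∖{2, 3}
  {2, 3, 4}  = {3, 4} ∪ {2, 3}
  |family| = 11
Pass 2. New:
  {1}  = S∖{2, 3, 4}
  {2, 4}  = {2} ∪ {4}
  {1, 2, 4}  = {1, 2} ∪ {1, 4}
  |family| = 14
Pass 3 adds 2:
  {3}  = S∖{1, 2, 4}
  {1, 3}  = S∖{2, 4}
  |family| = 16
Pass 4: closed — nothing new.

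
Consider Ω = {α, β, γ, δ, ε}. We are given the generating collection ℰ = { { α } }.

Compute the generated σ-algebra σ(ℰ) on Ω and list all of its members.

|σ(ℰ)| = 4.  σ(ℰ) = { {  }, { α }, { β, γ, δ, ε }, Ω }

Trace:
Start: ℰ ∪ {∅, Ω} = { {  }, { α }, Ω }.
Iteration 1: 1 new —
  { β, γ, δ, ε }  = ᶜ of { α }
Iteration 2: stable.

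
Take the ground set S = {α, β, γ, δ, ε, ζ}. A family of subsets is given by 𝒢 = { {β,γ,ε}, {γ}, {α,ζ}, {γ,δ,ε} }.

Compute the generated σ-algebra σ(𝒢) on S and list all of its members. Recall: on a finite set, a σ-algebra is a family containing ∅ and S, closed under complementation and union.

Start: 𝒢 ∪ {∅, S} = { {}, {γ}, {α,ζ}, {β,γ,ε}, {γ,δ,ε}, S }.
Pass 1 (7 new):
  {α,β,ζ}  = complement {γ,δ,ε}
  {α,γ,ζ}  = {γ} ∪ {α,ζ}
  {α,δ,ζ}  = complement {β,γ,ε}
  {β,γ,δ,ε}  = complement {α,ζ}
  {α,β,γ,ε,ζ}  = {β,γ,ε} ∪ {α,ζ}
  {α,β,δ,ε,ζ}  = complement {γ}
  {α,γ,δ,ε,ζ}  = {γ,δ,ε} ∪ {α,ζ}
  [13 total]
Pass 2 (6 new):
  {β}  = complement {α,γ,δ,ε,ζ}
  {δ}  = complement {α,β,γ,ε,ζ}
  {β,δ,ε}  = complement {α,γ,ζ}
  {α,β,γ,ζ}  = {α,γ,ζ} ∪ {α,β,ζ}
  {α,β,δ,ζ}  = {α,δ,ζ} ∪ {α,β,ζ}
  {α,γ,δ,ζ}  = {α,γ,ζ} ∪ {α,δ,ζ}
  [19 total]
Pass 3 (7 new):
  {β,γ}  = {β} ∪ {γ}
  {β,δ}  = {β} ∪ {δ}
  {β,ε}  = complement {α,γ,δ,ζ}
  {γ,δ}  = {γ} ∪ {δ}
  {γ,ε}  = complement {α,β,δ,ζ}
  {δ,ε}  = complement {α,β,γ,ζ}
  {α,β,γ,δ,ζ}  = {α,γ,ζ} ∪ {α,β,δ,ζ}
  [26 total]
Pass 4. New:
  {ε}  = complement {α,β,γ,δ,ζ}
  {β,γ,δ}  = {γ,δ} ∪ {β}
  {α,β,ε,ζ}  = complement {γ,δ}
  {α,γ,ε,ζ}  = complement {β,δ}
  {α,δ,ε,ζ}  = complement {β,γ}
  [31 total]
Pass 5 (1 new):
  {α,ε,ζ}  = complement {β,γ,δ}
  [32 total]
Pass 6: closed — nothing new.

Hence σ(𝒢) has 32 members: { {}, {β}, {γ}, {δ}, {ε}, {α,ζ}, {β,γ}, {β,δ}, {β,ε}, {γ,δ}, {γ,ε}, {δ,ε}, {α,β,ζ}, {α,γ,ζ}, {α,δ,ζ}, {α,ε,ζ}, {β,γ,δ}, {β,γ,ε}, {β,δ,ε}, {γ,δ,ε}, {α,β,γ,ζ}, {α,β,δ,ζ}, {α,β,ε,ζ}, {α,γ,δ,ζ}, {α,γ,ε,ζ}, {α,δ,ε,ζ}, {β,γ,δ,ε}, {α,β,γ,δ,ζ}, {α,β,γ,ε,ζ}, {α,β,δ,ε,ζ}, {α,γ,δ,ε,ζ}, S }.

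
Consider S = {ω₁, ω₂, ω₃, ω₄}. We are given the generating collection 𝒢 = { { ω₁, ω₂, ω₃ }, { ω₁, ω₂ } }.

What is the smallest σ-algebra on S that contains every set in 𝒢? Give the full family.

Answer: σ(𝒢) = { ∅, { ω₃ }, { ω₄ }, { ω₁, ω₂ }, { ω₃, ω₄ }, { ω₁, ω₂, ω₃ }, { ω₁, ω₂, ω₄ }, S }

Check:
Seed the family with 𝒢 together with ∅ and S: { ∅, { ω₁, ω₂ }, { ω₁, ω₂, ω₃ }, S }.
Step 1. New:
  { ω₄ }  = S∖{ ω₁, ω₂, ω₃ }
  { ω₃, ω₄ }  = S∖{ ω₁, ω₂ }
Step 2. New:
  { ω₁, ω₂, ω₄ }  = { ω₁, ω₂ } ∪ { ω₄ }
Step 3: 1 new —
  { ω₃ }  = S∖{ ω₁, ω₂, ω₄ }
After Step 4 the family is unchanged; done.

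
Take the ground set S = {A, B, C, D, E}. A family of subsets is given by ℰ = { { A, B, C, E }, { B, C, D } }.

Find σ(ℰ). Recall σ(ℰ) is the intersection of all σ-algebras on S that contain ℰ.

|σ(ℰ)| = 8.  σ(ℰ) = { ∅, { D }, { A, E }, { B, C }, { A, D, E }, { B, C, D }, { A, B, C, E }, S }

Derivation:
Start: ℰ ∪ {∅, S} = { ∅, { B, C, D }, { A, B, C, E }, S }.
Step 1: +2 →
  { D }  = { A, B, C, E }ᶜ
  { A, E }  = { B, C, D }ᶜ
  |family| = 6
Step 2: +1 →
  { A, D, E }  = { A, E } ∪ { D }
  |family| = 7
Step 3: +1 →
  { B, C }  = { A, D, E }ᶜ
  |family| = 8
Step 4: already closed under ᶜ and ∪.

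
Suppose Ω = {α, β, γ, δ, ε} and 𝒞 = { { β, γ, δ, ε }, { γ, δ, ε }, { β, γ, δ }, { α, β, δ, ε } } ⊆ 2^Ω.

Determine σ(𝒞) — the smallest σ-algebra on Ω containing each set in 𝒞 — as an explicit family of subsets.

σ(𝒞) = { ∅, { α }, { β }, { γ }, { δ }, { ε }, { α, β }, { α, γ }, { α, δ }, { α, ε }, { β, γ }, { β, δ }, { β, ε }, { γ, δ }, { γ, ε }, { δ, ε }, { α, β, γ }, { α, β, δ }, { α, β, ε }, { α, γ, δ }, { α, γ, ε }, { α, δ, ε }, { β, γ, δ }, { β, γ, ε }, { β, δ, ε }, { γ, δ, ε }, { α, β, γ, δ }, { α, β, γ, ε }, { α, β, δ, ε }, { α, γ, δ, ε }, { β, γ, δ, ε }, Ω }

Derivation:
Start: 𝒞 ∪ {∅, Ω} = { ∅, { β, γ, δ }, { γ, δ, ε }, { α, β, δ, ε }, { β, γ, δ, ε }, Ω }.
Pass 1: +4 →
  { α }  = complement { β, γ, δ, ε }
  { γ }  = complement { α, β, δ, ε }
  { α, β }  = complement { γ, δ, ε }
  { α, ε }  = complement { β, γ, δ }
Pass 2 adds 6:
  { α, γ }  = { γ } ∪ { α }
  { α, β, γ }  = { α, β } ∪ { γ }
  { α, β, ε }  = { α, β } ∪ { α, ε }
  { α, γ, ε }  = { γ } ∪ { α, ε }
  { α, β, γ, δ }  = { β, γ, δ } ∪ { α, β }
  { α, γ, δ, ε }  = { γ, δ, ε } ∪ { α, ε }
Pass 3 (7 new):
  { β }  = complement { α, γ, δ, ε }
  { ε }  = complement { α, β, γ, δ }
  { β, δ }  = complement { α, γ, ε }
  { γ, δ }  = complement { α, β, ε }
  { δ, ε }  = complement { α, β, γ }
  { β, δ, ε }  = complement { α, γ }
  { α, β, γ, ε }  = { γ } ∪ { α, β, ε }
Pass 4: 7 new —
  { δ }  = complement { α, β, γ, ε }
  { β, γ }  = { β } ∪ { γ }
  { β, ε }  = { β } ∪ { ε }
  { γ, ε }  = { ε } ∪ { γ }
  { α, β, δ }  = { α, β } ∪ { β, δ }
  { α, γ, δ }  = { γ, δ } ∪ { α, γ }
  { α, δ, ε }  = { δ, ε } ∪ { α, ε }
Pass 5: +2 →
  { α, δ }  = { δ } ∪ { α }
  { β, γ, ε }  = { β, ε } ∪ { γ }
Pass 6: stable.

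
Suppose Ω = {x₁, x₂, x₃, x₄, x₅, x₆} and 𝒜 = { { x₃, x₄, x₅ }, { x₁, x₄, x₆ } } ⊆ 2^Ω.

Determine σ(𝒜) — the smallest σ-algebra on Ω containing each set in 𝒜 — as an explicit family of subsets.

Seed the family with 𝒜 together with ∅ and Ω: { {}, { x₁, x₄, x₆ }, { x₃, x₄, x₅ }, Ω }.
Step 1 adds 3:
  { x₁, x₂, x₆ }  = ᶜ of { x₃, x₄, x₅ }
  { x₂, x₃, x₅ }  = ᶜ of { x₁, x₄, x₆ }
  { x₁, x₃, x₄, x₅, x₆ }  = { x₃, x₄, x₅ } ∪ { x₁, x₄, x₆ }
Step 2 adds 4:
  { x₂ }  = ᶜ of { x₁, x₃, x₄, x₅, x₆ }
  { x₁, x₂, x₄, x₆ }  = { x₁, x₂, x₆ } ∪ { x₁, x₄, x₆ }
  { x₂, x₃, x₄, x₅ }  = { x₃, x₄, x₅ } ∪ { x₂, x₃, x₅ }
  { x₁, x₂, x₃, x₅, x₆ }  = { x₂, x₃, x₅ } ∪ { x₁, x₂, x₆ }
Step 3 (3 new):
  { x₄ }  = ᶜ of { x₁, x₂, x₃, x₅, x₆ }
  { x₁, x₆ }  = ᶜ of { x₂, x₃, x₄, x₅ }
  { x₃, x₅ }  = ᶜ of { x₁, x₂, x₄, x₆ }
Step 4. New:
  { x₂, x₄ }  = { x₄ } ∪ { x₂ }
  { x₁, x₃, x₅, x₆ }  = { x₁, x₆ } ∪ { x₃, x₅ }
Step 5: closed — nothing new.

|σ(𝒜)| = 16.  σ(𝒜) = { {}, { x₂ }, { x₄ }, { x₁, x₆ }, { x₂, x₄ }, { x₃, x₅ }, { x₁, x₂, x₆ }, { x₁, x₄, x₆ }, { x₂, x₃, x₅ }, { x₃, x₄, x₅ }, { x₁, x₂, x₄, x₆ }, { x₁, x₃, x₅, x₆ }, { x₂, x₃, x₄, x₅ }, { x₁, x₂, x₃, x₅, x₆ }, { x₁, x₃, x₄, x₅, x₆ }, Ω }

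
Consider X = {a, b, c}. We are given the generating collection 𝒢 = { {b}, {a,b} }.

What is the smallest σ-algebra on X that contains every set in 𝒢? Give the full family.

σ(𝒢) (8 sets): { {}, {a}, {b}, {c}, {a,b}, {a,c}, {b,c}, X }

Working:
Begin from { {}, {b}, {a,b}, X } (that is, 𝒢 plus ∅ and X).
Step 1 adds 2:
  {c}  = ᶜ of {a,b}
  {a,c}  = ᶜ of {b}
  |family| = 6
Step 2 adds 1:
  {b,c}  = {c} ∪ {b}
  |family| = 7
Step 3: +1 →
  {a}  = ᶜ of {b,c}
  |family| = 8
Step 4 adds nothing — fixpoint reached.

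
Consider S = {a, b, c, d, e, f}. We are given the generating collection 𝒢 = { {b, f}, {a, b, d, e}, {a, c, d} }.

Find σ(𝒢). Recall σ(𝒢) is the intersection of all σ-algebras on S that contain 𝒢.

|σ(𝒢)| = 32.  σ(𝒢) = { {}, {b}, {c}, {e}, {f}, {a, d}, {b, c}, {b, e}, {b, f}, {c, e}, {c, f}, {e, f}, {a, b, d}, {a, c, d}, {a, d, e}, {a, d, f}, {b, c, e}, {b, c, f}, {b, e, f}, {c, e, f}, {a, b, c, d}, {a, b, d, e}, {a, b, d, f}, {a, c, d, e}, {a, c, d, f}, {a, d, e, f}, {b, c, e, f}, {a, b, c, d, e}, {a, b, c, d, f}, {a, b, d, e, f}, {a, c, d, e, f}, S }

Working:
Seed the family with 𝒢 together with ∅ and S: { {}, {b, f}, {a, c, d}, {a, b, d, e}, S }.
Pass 1 adds 6:
  {c, f}  = S∖{a, b, d, e}
  {b, e, f}  = S∖{a, c, d}
  {a, c, d, e}  = S∖{b, f}
  {a, b, c, d, e}  = {a, c, d} ∪ {a, b, d, e}
  {a, b, c, d, f}  = {a, c, d} ∪ {b, f}
  {a, b, d, e, f}  = {b, f} ∪ {a, b, d, e}
  (now 11)
Pass 2: 7 new —
  {c}  = S∖{a, b, d, e, f}
  {e}  = S∖{a, b, c, d, f}
  {f}  = S∖{a, b, c, d, e}
  {b, c, f}  = {b, f} ∪ {c, f}
  {a, c, d, f}  = {a, c, d} ∪ {c, f}
  {b, c, e, f}  = {b, e, f} ∪ {c, f}
  {a, c, d, e, f}  = {a, c, d, e} ∪ {c, f}
  (now 18)
Pass 3: 7 new —
  {b}  = S∖{a, c, d, e, f}
  {a, d}  = S∖{b, c, e, f}
  {b, e}  = S∖{a, c, d, f}
  {c, e}  = {c} ∪ {e}
  {e, f}  = {e} ∪ {f}
  {a, d, e}  = S∖{b, c, f}
  {c, e, f}  = {c, f} ∪ {e}
  (now 25)
Pass 4: 7 new —
  {b, c}  = {b} ∪ {c}
  {a, b, d}  = S∖{c, e, f}
  {a, d, f}  = {f} ∪ {a, d}
  {b, c, e}  = {b, e} ∪ {c}
  {a, b, c, d}  = S∖{e, f}
  {a, b, d, f}  = S∖{c, e}
  {a, d, e, f}  = {a, d, e} ∪ {e, f}
  (now 32)
After Pass 5 the family is unchanged; done.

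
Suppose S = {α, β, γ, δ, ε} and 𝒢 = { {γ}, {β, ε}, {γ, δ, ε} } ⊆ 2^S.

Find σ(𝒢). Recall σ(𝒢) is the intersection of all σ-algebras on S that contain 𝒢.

Begin from { {}, {γ}, {β, ε}, {γ, δ, ε}, S } (that is, 𝒢 plus ∅ and S).
Pass 1 (5 new):
  {α, β}  = ᶜ of {γ, δ, ε}
  {α, γ, δ}  = ᶜ of {β, ε}
  {β, γ, ε}  = {γ} ∪ {β, ε}
  {α, β, δ, ε}  = ᶜ of {γ}
  {β, γ, δ, ε}  = {β, ε} ∪ {γ, δ, ε}
  [10 total]
Pass 2. New:
  {α}  = ᶜ of {β, γ, δ, ε}
  {α, δ}  = ᶜ of {β, γ, ε}
  {α, β, γ}  = {α, β} ∪ {γ}
  {α, β, ε}  = {β, ε} ∪ {α, β}
  {α, β, γ, δ}  = {α, β} ∪ {α, γ, δ}
  {α, β, γ, ε}  = {α, β} ∪ {β, γ, ε}
  {α, γ, δ, ε}  = {γ, δ, ε} ∪ {α, γ, δ}
  [17 total]
Pass 3: +7 →
  {β}  = ᶜ of {α, γ, δ, ε}
  {δ}  = ᶜ of {α, β, γ, ε}
  {ε}  = ᶜ of {α, β, γ, δ}
  {α, γ}  = {γ} ∪ {α}
  {γ, δ}  = ᶜ of {α, β, ε}
  {δ, ε}  = ᶜ of {α, β, γ}
  {α, β, δ}  = {α, δ} ∪ {α, β}
  [24 total]
Pass 4: +8 →
  {α, ε}  = {ε} ∪ {α}
  {β, γ}  = {β} ∪ {γ}
  {β, δ}  = {β} ∪ {δ}
  {γ, ε}  = ᶜ of {α, β, δ}
  {α, γ, ε}  = {ε} ∪ {α, γ}
  {α, δ, ε}  = {ε} ∪ {α, δ}
  {β, γ, δ}  = {γ, δ} ∪ {β}
  {β, δ, ε}  = ᶜ of {α, γ}
  [32 total]
Pass 5: already closed under ᶜ and ∪.

|σ(𝒢)| = 32.  σ(𝒢) = { {}, {α}, {β}, {γ}, {δ}, {ε}, {α, β}, {α, γ}, {α, δ}, {α, ε}, {β, γ}, {β, δ}, {β, ε}, {γ, δ}, {γ, ε}, {δ, ε}, {α, β, γ}, {α, β, δ}, {α, β, ε}, {α, γ, δ}, {α, γ, ε}, {α, δ, ε}, {β, γ, δ}, {β, γ, ε}, {β, δ, ε}, {γ, δ, ε}, {α, β, γ, δ}, {α, β, γ, ε}, {α, β, δ, ε}, {α, γ, δ, ε}, {β, γ, δ, ε}, S }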